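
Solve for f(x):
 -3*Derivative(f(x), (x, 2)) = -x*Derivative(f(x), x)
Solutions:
 f(x) = C1 + C2*erfi(sqrt(6)*x/6)


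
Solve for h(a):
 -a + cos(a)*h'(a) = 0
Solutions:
 h(a) = C1 + Integral(a/cos(a), a)


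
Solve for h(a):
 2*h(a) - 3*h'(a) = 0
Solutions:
 h(a) = C1*exp(2*a/3)


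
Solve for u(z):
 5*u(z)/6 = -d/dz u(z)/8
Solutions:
 u(z) = C1*exp(-20*z/3)


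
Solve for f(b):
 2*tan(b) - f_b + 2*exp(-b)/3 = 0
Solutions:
 f(b) = C1 + log(tan(b)^2 + 1) - 2*exp(-b)/3


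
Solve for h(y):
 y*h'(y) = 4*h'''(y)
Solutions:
 h(y) = C1 + Integral(C2*airyai(2^(1/3)*y/2) + C3*airybi(2^(1/3)*y/2), y)


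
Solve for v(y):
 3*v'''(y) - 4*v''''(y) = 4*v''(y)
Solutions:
 v(y) = C1 + C2*y + (C3*sin(sqrt(55)*y/8) + C4*cos(sqrt(55)*y/8))*exp(3*y/8)


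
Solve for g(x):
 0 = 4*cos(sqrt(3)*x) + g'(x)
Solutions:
 g(x) = C1 - 4*sqrt(3)*sin(sqrt(3)*x)/3


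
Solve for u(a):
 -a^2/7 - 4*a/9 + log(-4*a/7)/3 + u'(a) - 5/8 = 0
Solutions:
 u(a) = C1 + a^3/21 + 2*a^2/9 - a*log(-a)/3 + a*(-16*log(2) + 8*log(7) + 23)/24


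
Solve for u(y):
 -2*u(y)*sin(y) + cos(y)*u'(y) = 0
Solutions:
 u(y) = C1/cos(y)^2


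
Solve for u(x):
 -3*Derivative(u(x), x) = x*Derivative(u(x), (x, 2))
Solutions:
 u(x) = C1 + C2/x^2


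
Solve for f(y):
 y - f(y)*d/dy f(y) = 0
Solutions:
 f(y) = -sqrt(C1 + y^2)
 f(y) = sqrt(C1 + y^2)


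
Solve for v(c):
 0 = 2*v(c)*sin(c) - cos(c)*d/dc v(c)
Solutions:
 v(c) = C1/cos(c)^2


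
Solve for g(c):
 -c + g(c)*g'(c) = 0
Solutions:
 g(c) = -sqrt(C1 + c^2)
 g(c) = sqrt(C1 + c^2)


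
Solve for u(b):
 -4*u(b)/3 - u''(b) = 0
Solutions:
 u(b) = C1*sin(2*sqrt(3)*b/3) + C2*cos(2*sqrt(3)*b/3)


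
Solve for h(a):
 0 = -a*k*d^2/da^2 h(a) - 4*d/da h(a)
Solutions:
 h(a) = C1 + a^(((re(k) - 4)*re(k) + im(k)^2)/(re(k)^2 + im(k)^2))*(C2*sin(4*log(a)*Abs(im(k))/(re(k)^2 + im(k)^2)) + C3*cos(4*log(a)*im(k)/(re(k)^2 + im(k)^2)))


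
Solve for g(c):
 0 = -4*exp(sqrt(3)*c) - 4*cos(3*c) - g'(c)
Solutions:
 g(c) = C1 - 4*sqrt(3)*exp(sqrt(3)*c)/3 - 4*sin(3*c)/3


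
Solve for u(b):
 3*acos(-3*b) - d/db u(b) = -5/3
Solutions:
 u(b) = C1 + 3*b*acos(-3*b) + 5*b/3 + sqrt(1 - 9*b^2)


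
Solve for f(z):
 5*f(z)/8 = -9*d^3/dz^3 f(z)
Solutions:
 f(z) = C3*exp(-15^(1/3)*z/6) + (C1*sin(3^(5/6)*5^(1/3)*z/12) + C2*cos(3^(5/6)*5^(1/3)*z/12))*exp(15^(1/3)*z/12)


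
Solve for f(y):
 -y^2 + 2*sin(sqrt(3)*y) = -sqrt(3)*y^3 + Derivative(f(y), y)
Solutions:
 f(y) = C1 + sqrt(3)*y^4/4 - y^3/3 - 2*sqrt(3)*cos(sqrt(3)*y)/3


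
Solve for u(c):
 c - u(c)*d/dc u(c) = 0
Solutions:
 u(c) = -sqrt(C1 + c^2)
 u(c) = sqrt(C1 + c^2)


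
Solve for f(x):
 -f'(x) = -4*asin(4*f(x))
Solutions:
 Integral(1/asin(4*_y), (_y, f(x))) = C1 + 4*x


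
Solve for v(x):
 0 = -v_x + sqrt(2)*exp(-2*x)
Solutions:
 v(x) = C1 - sqrt(2)*exp(-2*x)/2


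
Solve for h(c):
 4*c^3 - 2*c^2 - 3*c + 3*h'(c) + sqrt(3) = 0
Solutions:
 h(c) = C1 - c^4/3 + 2*c^3/9 + c^2/2 - sqrt(3)*c/3


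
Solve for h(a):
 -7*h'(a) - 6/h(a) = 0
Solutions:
 h(a) = -sqrt(C1 - 84*a)/7
 h(a) = sqrt(C1 - 84*a)/7


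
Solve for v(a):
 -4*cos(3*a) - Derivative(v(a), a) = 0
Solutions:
 v(a) = C1 - 4*sin(3*a)/3


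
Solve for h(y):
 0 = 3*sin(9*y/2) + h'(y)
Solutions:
 h(y) = C1 + 2*cos(9*y/2)/3


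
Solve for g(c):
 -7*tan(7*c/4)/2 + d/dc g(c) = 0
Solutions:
 g(c) = C1 - 2*log(cos(7*c/4))


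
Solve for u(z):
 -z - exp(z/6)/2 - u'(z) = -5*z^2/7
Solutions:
 u(z) = C1 + 5*z^3/21 - z^2/2 - 3*exp(z/6)


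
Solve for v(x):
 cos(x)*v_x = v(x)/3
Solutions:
 v(x) = C1*(sin(x) + 1)^(1/6)/(sin(x) - 1)^(1/6)


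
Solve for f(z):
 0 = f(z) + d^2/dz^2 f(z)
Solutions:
 f(z) = C1*sin(z) + C2*cos(z)


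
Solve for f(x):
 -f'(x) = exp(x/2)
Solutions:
 f(x) = C1 - 2*exp(x/2)


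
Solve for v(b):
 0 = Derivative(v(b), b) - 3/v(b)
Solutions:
 v(b) = -sqrt(C1 + 6*b)
 v(b) = sqrt(C1 + 6*b)


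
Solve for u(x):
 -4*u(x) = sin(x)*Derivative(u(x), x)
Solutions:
 u(x) = C1*(cos(x)^2 + 2*cos(x) + 1)/(cos(x)^2 - 2*cos(x) + 1)


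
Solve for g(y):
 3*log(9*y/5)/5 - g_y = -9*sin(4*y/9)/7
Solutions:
 g(y) = C1 + 3*y*log(y)/5 - 3*y*log(5)/5 - 3*y/5 + 6*y*log(3)/5 - 81*cos(4*y/9)/28


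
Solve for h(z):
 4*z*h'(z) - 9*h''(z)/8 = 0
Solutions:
 h(z) = C1 + C2*erfi(4*z/3)


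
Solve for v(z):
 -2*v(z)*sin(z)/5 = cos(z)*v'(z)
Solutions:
 v(z) = C1*cos(z)^(2/5)


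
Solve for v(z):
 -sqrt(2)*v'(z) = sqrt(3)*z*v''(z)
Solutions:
 v(z) = C1 + C2*z^(1 - sqrt(6)/3)


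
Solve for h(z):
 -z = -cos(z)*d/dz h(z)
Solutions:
 h(z) = C1 + Integral(z/cos(z), z)


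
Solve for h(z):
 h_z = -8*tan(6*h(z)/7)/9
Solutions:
 h(z) = -7*asin(C1*exp(-16*z/21))/6 + 7*pi/6
 h(z) = 7*asin(C1*exp(-16*z/21))/6


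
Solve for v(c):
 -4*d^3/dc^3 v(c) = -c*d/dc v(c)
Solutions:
 v(c) = C1 + Integral(C2*airyai(2^(1/3)*c/2) + C3*airybi(2^(1/3)*c/2), c)


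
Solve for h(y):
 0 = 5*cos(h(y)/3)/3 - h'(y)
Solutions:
 -5*y/3 - 3*log(sin(h(y)/3) - 1)/2 + 3*log(sin(h(y)/3) + 1)/2 = C1


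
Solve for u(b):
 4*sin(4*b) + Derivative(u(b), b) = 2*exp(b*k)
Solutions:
 u(b) = C1 + cos(4*b) + 2*exp(b*k)/k


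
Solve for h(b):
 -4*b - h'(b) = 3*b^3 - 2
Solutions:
 h(b) = C1 - 3*b^4/4 - 2*b^2 + 2*b


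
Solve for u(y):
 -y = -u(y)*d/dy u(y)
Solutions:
 u(y) = -sqrt(C1 + y^2)
 u(y) = sqrt(C1 + y^2)


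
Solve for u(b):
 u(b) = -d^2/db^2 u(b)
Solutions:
 u(b) = C1*sin(b) + C2*cos(b)


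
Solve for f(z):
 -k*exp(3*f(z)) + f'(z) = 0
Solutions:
 f(z) = log(-1/(C1 + 3*k*z))/3
 f(z) = log((-1/(C1 + k*z))^(1/3)*(-3^(2/3) - 3*3^(1/6)*I)/6)
 f(z) = log((-1/(C1 + k*z))^(1/3)*(-3^(2/3) + 3*3^(1/6)*I)/6)


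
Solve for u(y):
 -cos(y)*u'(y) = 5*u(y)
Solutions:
 u(y) = C1*sqrt(sin(y) - 1)*(sin(y)^2 - 2*sin(y) + 1)/(sqrt(sin(y) + 1)*(sin(y)^2 + 2*sin(y) + 1))


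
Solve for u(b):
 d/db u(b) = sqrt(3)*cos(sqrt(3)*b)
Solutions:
 u(b) = C1 + sin(sqrt(3)*b)


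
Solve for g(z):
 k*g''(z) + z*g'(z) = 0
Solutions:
 g(z) = C1 + C2*sqrt(k)*erf(sqrt(2)*z*sqrt(1/k)/2)


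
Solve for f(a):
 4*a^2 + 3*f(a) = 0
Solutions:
 f(a) = -4*a^2/3


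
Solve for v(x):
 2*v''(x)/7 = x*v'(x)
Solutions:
 v(x) = C1 + C2*erfi(sqrt(7)*x/2)


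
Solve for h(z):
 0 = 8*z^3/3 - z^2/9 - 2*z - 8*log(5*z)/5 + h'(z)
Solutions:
 h(z) = C1 - 2*z^4/3 + z^3/27 + z^2 + 8*z*log(z)/5 - 8*z/5 + 8*z*log(5)/5


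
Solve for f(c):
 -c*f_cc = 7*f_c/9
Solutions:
 f(c) = C1 + C2*c^(2/9)


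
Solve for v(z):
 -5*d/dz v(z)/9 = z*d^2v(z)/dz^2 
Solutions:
 v(z) = C1 + C2*z^(4/9)


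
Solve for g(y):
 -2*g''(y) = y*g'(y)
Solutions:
 g(y) = C1 + C2*erf(y/2)


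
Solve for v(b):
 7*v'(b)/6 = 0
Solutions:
 v(b) = C1


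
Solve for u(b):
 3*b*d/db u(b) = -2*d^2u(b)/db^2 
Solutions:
 u(b) = C1 + C2*erf(sqrt(3)*b/2)


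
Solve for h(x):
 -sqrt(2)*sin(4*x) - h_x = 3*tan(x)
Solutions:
 h(x) = C1 + 3*log(cos(x)) + sqrt(2)*cos(4*x)/4


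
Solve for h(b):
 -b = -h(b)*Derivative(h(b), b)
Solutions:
 h(b) = -sqrt(C1 + b^2)
 h(b) = sqrt(C1 + b^2)


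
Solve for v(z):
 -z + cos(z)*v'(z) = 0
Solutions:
 v(z) = C1 + Integral(z/cos(z), z)


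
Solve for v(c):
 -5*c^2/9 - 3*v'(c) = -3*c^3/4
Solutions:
 v(c) = C1 + c^4/16 - 5*c^3/81


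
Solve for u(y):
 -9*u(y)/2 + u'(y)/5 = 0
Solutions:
 u(y) = C1*exp(45*y/2)


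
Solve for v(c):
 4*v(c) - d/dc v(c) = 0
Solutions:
 v(c) = C1*exp(4*c)


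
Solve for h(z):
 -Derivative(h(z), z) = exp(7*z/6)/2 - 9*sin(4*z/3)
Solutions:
 h(z) = C1 - 3*exp(7*z/6)/7 - 27*cos(4*z/3)/4


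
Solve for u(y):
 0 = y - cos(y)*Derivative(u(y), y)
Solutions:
 u(y) = C1 + Integral(y/cos(y), y)


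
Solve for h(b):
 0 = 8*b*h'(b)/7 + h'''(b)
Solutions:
 h(b) = C1 + Integral(C2*airyai(-2*7^(2/3)*b/7) + C3*airybi(-2*7^(2/3)*b/7), b)


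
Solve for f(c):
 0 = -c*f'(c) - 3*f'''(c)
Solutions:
 f(c) = C1 + Integral(C2*airyai(-3^(2/3)*c/3) + C3*airybi(-3^(2/3)*c/3), c)


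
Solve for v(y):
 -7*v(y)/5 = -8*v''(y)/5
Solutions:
 v(y) = C1*exp(-sqrt(14)*y/4) + C2*exp(sqrt(14)*y/4)


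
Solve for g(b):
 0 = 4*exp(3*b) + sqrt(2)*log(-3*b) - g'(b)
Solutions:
 g(b) = C1 + sqrt(2)*b*log(-b) + sqrt(2)*b*(-1 + log(3)) + 4*exp(3*b)/3


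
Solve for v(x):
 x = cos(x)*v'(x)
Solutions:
 v(x) = C1 + Integral(x/cos(x), x)


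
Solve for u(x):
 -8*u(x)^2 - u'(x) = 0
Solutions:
 u(x) = 1/(C1 + 8*x)


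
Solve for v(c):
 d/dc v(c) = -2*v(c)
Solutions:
 v(c) = C1*exp(-2*c)


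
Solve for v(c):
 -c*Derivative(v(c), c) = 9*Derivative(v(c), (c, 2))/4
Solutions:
 v(c) = C1 + C2*erf(sqrt(2)*c/3)


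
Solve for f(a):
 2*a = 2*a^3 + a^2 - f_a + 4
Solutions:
 f(a) = C1 + a^4/2 + a^3/3 - a^2 + 4*a


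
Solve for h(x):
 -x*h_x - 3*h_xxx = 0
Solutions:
 h(x) = C1 + Integral(C2*airyai(-3^(2/3)*x/3) + C3*airybi(-3^(2/3)*x/3), x)


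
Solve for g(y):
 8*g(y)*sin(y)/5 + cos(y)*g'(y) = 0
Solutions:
 g(y) = C1*cos(y)^(8/5)


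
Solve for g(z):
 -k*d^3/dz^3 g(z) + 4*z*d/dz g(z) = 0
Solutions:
 g(z) = C1 + Integral(C2*airyai(2^(2/3)*z*(1/k)^(1/3)) + C3*airybi(2^(2/3)*z*(1/k)^(1/3)), z)


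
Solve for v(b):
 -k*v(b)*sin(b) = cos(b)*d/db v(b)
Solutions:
 v(b) = C1*exp(k*log(cos(b)))


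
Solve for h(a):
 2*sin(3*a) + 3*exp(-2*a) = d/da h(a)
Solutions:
 h(a) = C1 - 2*cos(3*a)/3 - 3*exp(-2*a)/2


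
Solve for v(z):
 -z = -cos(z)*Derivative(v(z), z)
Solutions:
 v(z) = C1 + Integral(z/cos(z), z)


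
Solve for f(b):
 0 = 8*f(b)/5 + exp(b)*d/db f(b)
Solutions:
 f(b) = C1*exp(8*exp(-b)/5)


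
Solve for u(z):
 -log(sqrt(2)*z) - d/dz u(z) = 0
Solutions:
 u(z) = C1 - z*log(z) - z*log(2)/2 + z


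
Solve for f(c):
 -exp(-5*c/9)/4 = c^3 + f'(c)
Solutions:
 f(c) = C1 - c^4/4 + 9*exp(-5*c/9)/20


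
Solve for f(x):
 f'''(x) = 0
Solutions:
 f(x) = C1 + C2*x + C3*x^2


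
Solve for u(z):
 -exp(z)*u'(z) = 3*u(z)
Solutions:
 u(z) = C1*exp(3*exp(-z))


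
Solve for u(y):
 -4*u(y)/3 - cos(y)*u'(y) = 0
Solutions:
 u(y) = C1*(sin(y) - 1)^(2/3)/(sin(y) + 1)^(2/3)


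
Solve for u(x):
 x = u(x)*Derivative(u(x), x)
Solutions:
 u(x) = -sqrt(C1 + x^2)
 u(x) = sqrt(C1 + x^2)


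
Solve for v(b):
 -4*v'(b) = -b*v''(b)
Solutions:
 v(b) = C1 + C2*b^5


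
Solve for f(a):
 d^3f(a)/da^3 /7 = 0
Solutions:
 f(a) = C1 + C2*a + C3*a^2


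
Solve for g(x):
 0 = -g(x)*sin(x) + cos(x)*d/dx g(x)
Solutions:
 g(x) = C1/cos(x)


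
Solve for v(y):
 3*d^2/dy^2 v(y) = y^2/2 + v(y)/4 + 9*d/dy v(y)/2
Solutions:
 v(y) = C1*exp(y*(9 - sqrt(93))/12) + C2*exp(y*(9 + sqrt(93))/12) - 2*y^2 + 72*y - 1344


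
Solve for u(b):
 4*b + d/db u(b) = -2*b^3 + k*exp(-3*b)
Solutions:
 u(b) = C1 - b^4/2 - 2*b^2 - k*exp(-3*b)/3


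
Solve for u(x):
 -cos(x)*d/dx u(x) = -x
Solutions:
 u(x) = C1 + Integral(x/cos(x), x)


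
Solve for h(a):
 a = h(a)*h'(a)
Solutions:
 h(a) = -sqrt(C1 + a^2)
 h(a) = sqrt(C1 + a^2)


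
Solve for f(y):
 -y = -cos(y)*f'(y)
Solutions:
 f(y) = C1 + Integral(y/cos(y), y)


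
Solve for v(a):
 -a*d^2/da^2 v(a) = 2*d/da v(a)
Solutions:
 v(a) = C1 + C2/a


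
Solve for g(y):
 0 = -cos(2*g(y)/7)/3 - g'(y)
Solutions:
 y/3 - 7*log(sin(2*g(y)/7) - 1)/4 + 7*log(sin(2*g(y)/7) + 1)/4 = C1


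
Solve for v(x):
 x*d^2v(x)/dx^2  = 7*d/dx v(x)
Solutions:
 v(x) = C1 + C2*x^8


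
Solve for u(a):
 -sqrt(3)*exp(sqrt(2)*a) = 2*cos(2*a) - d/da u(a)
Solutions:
 u(a) = C1 + sqrt(6)*exp(sqrt(2)*a)/2 + sin(2*a)


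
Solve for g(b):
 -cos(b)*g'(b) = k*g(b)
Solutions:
 g(b) = C1*exp(k*(log(sin(b) - 1) - log(sin(b) + 1))/2)


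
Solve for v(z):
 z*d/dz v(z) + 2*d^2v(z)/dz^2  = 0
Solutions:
 v(z) = C1 + C2*erf(z/2)


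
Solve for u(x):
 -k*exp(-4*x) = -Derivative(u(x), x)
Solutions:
 u(x) = C1 - k*exp(-4*x)/4


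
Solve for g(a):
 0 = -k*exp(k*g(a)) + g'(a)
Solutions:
 g(a) = Piecewise((log(-1/(C1*k + a*k^2))/k, Ne(k, 0)), (nan, True))
 g(a) = Piecewise((C1 + a*k, Eq(k, 0)), (nan, True))


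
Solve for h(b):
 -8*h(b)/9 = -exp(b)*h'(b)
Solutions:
 h(b) = C1*exp(-8*exp(-b)/9)


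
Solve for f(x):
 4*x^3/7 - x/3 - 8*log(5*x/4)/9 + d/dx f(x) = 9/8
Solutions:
 f(x) = C1 - x^4/7 + x^2/6 + 8*x*log(x)/9 - 16*x*log(2)/9 + 17*x/72 + 8*x*log(5)/9


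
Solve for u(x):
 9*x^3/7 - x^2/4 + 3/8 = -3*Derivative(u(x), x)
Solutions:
 u(x) = C1 - 3*x^4/28 + x^3/36 - x/8


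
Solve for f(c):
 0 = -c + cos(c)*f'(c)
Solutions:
 f(c) = C1 + Integral(c/cos(c), c)


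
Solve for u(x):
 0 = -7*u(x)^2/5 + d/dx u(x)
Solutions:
 u(x) = -5/(C1 + 7*x)


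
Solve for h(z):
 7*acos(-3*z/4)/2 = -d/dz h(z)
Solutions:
 h(z) = C1 - 7*z*acos(-3*z/4)/2 - 7*sqrt(16 - 9*z^2)/6


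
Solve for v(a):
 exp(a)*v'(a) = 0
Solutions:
 v(a) = C1


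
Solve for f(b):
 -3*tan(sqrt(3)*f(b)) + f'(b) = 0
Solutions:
 f(b) = sqrt(3)*(pi - asin(C1*exp(3*sqrt(3)*b)))/3
 f(b) = sqrt(3)*asin(C1*exp(3*sqrt(3)*b))/3


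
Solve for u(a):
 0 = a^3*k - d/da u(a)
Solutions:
 u(a) = C1 + a^4*k/4


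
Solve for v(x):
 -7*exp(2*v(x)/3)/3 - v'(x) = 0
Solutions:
 v(x) = 3*log(-sqrt(-1/(C1 - 7*x))) - 3*log(2)/2 + 3*log(3)
 v(x) = 3*log(-1/(C1 - 7*x))/2 - 3*log(2)/2 + 3*log(3)


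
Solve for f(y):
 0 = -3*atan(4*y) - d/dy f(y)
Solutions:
 f(y) = C1 - 3*y*atan(4*y) + 3*log(16*y^2 + 1)/8


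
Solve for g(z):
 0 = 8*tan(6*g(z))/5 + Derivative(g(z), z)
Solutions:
 g(z) = -asin(C1*exp(-48*z/5))/6 + pi/6
 g(z) = asin(C1*exp(-48*z/5))/6


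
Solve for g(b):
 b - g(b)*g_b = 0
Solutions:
 g(b) = -sqrt(C1 + b^2)
 g(b) = sqrt(C1 + b^2)


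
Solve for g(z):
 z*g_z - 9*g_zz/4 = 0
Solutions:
 g(z) = C1 + C2*erfi(sqrt(2)*z/3)


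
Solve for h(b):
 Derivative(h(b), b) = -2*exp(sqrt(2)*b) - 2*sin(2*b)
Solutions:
 h(b) = C1 - sqrt(2)*exp(sqrt(2)*b) + cos(2*b)


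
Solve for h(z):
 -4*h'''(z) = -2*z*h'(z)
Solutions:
 h(z) = C1 + Integral(C2*airyai(2^(2/3)*z/2) + C3*airybi(2^(2/3)*z/2), z)


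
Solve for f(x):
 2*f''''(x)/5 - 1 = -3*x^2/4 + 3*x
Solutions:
 f(x) = C1 + C2*x + C3*x^2 + C4*x^3 - x^6/192 + x^5/16 + 5*x^4/48


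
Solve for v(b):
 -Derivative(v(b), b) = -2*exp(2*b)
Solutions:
 v(b) = C1 + exp(2*b)


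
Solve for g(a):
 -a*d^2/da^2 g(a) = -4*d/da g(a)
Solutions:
 g(a) = C1 + C2*a^5


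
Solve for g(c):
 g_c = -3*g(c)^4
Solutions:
 g(c) = (-3^(2/3) - 3*3^(1/6)*I)*(1/(C1 + 3*c))^(1/3)/6
 g(c) = (-3^(2/3) + 3*3^(1/6)*I)*(1/(C1 + 3*c))^(1/3)/6
 g(c) = (1/(C1 + 9*c))^(1/3)


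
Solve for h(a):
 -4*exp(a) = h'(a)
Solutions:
 h(a) = C1 - 4*exp(a)


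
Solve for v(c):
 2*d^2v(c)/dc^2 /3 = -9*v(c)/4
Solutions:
 v(c) = C1*sin(3*sqrt(6)*c/4) + C2*cos(3*sqrt(6)*c/4)


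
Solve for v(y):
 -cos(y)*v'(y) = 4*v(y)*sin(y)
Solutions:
 v(y) = C1*cos(y)^4


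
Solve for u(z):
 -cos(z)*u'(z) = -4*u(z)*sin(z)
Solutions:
 u(z) = C1/cos(z)^4


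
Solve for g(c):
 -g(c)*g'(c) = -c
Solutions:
 g(c) = -sqrt(C1 + c^2)
 g(c) = sqrt(C1 + c^2)


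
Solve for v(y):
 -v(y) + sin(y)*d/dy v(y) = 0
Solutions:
 v(y) = C1*sqrt(cos(y) - 1)/sqrt(cos(y) + 1)


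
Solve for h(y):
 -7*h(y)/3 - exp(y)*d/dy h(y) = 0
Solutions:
 h(y) = C1*exp(7*exp(-y)/3)


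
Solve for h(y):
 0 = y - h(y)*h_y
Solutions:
 h(y) = -sqrt(C1 + y^2)
 h(y) = sqrt(C1 + y^2)


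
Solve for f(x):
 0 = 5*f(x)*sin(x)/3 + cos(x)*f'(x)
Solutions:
 f(x) = C1*cos(x)^(5/3)


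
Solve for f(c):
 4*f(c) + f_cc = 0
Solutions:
 f(c) = C1*sin(2*c) + C2*cos(2*c)


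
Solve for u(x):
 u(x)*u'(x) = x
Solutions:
 u(x) = -sqrt(C1 + x^2)
 u(x) = sqrt(C1 + x^2)


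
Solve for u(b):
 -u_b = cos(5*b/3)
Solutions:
 u(b) = C1 - 3*sin(5*b/3)/5


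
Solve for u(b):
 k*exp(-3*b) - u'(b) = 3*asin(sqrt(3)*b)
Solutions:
 u(b) = C1 - 3*b*asin(sqrt(3)*b) - k*exp(-3*b)/3 - sqrt(3)*sqrt(1 - 3*b^2)


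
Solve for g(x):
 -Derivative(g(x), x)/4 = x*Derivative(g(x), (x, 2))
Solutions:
 g(x) = C1 + C2*x^(3/4)


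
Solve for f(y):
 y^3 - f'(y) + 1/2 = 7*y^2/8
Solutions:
 f(y) = C1 + y^4/4 - 7*y^3/24 + y/2


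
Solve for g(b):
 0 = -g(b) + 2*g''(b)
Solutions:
 g(b) = C1*exp(-sqrt(2)*b/2) + C2*exp(sqrt(2)*b/2)


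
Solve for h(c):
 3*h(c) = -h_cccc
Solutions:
 h(c) = (C1*sin(sqrt(2)*3^(1/4)*c/2) + C2*cos(sqrt(2)*3^(1/4)*c/2))*exp(-sqrt(2)*3^(1/4)*c/2) + (C3*sin(sqrt(2)*3^(1/4)*c/2) + C4*cos(sqrt(2)*3^(1/4)*c/2))*exp(sqrt(2)*3^(1/4)*c/2)


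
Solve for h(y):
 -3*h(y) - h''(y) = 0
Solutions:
 h(y) = C1*sin(sqrt(3)*y) + C2*cos(sqrt(3)*y)


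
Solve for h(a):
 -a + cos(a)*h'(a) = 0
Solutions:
 h(a) = C1 + Integral(a/cos(a), a)


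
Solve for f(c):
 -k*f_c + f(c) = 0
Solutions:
 f(c) = C1*exp(c/k)


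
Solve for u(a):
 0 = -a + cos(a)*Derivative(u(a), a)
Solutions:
 u(a) = C1 + Integral(a/cos(a), a)


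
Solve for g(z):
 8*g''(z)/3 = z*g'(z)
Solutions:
 g(z) = C1 + C2*erfi(sqrt(3)*z/4)


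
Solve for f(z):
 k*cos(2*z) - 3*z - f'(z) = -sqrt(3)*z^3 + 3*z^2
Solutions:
 f(z) = C1 + k*sin(2*z)/2 + sqrt(3)*z^4/4 - z^3 - 3*z^2/2


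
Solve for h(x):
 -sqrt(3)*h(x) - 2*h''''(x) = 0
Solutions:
 h(x) = (C1*sin(2^(1/4)*3^(1/8)*x/2) + C2*cos(2^(1/4)*3^(1/8)*x/2))*exp(-2^(1/4)*3^(1/8)*x/2) + (C3*sin(2^(1/4)*3^(1/8)*x/2) + C4*cos(2^(1/4)*3^(1/8)*x/2))*exp(2^(1/4)*3^(1/8)*x/2)


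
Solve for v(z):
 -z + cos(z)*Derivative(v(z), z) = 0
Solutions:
 v(z) = C1 + Integral(z/cos(z), z)


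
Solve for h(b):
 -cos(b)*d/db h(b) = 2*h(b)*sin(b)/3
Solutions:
 h(b) = C1*cos(b)^(2/3)


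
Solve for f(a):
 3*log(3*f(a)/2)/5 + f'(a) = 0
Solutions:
 -5*Integral(1/(-log(_y) - log(3) + log(2)), (_y, f(a)))/3 = C1 - a


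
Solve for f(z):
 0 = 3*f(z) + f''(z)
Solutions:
 f(z) = C1*sin(sqrt(3)*z) + C2*cos(sqrt(3)*z)


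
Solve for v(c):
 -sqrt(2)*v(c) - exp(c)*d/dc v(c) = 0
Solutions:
 v(c) = C1*exp(sqrt(2)*exp(-c))


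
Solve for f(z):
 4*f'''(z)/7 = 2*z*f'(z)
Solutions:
 f(z) = C1 + Integral(C2*airyai(2^(2/3)*7^(1/3)*z/2) + C3*airybi(2^(2/3)*7^(1/3)*z/2), z)


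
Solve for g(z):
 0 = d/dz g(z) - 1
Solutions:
 g(z) = C1 + z


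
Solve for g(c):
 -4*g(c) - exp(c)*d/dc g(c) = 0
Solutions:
 g(c) = C1*exp(4*exp(-c))


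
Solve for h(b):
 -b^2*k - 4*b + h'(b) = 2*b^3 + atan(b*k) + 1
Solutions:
 h(b) = C1 + b^4/2 + b^3*k/3 + 2*b^2 + b + Piecewise((b*atan(b*k) - log(b^2*k^2 + 1)/(2*k), Ne(k, 0)), (0, True))


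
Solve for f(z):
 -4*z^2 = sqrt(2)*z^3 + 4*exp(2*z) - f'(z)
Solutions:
 f(z) = C1 + sqrt(2)*z^4/4 + 4*z^3/3 + 2*exp(2*z)


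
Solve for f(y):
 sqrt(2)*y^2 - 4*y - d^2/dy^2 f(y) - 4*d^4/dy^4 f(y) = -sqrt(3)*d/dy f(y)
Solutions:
 f(y) = C1 + C2*exp(sqrt(3)*y*(-(9 + sqrt(82))^(1/3) + (9 + sqrt(82))^(-1/3))/12)*sin(y*((9 + sqrt(82))^(-1/3) + (9 + sqrt(82))^(1/3))/4) + C3*exp(sqrt(3)*y*(-(9 + sqrt(82))^(1/3) + (9 + sqrt(82))^(-1/3))/12)*cos(y*((9 + sqrt(82))^(-1/3) + (9 + sqrt(82))^(1/3))/4) + C4*exp(-sqrt(3)*y*(-(9 + sqrt(82))^(1/3) + (9 + sqrt(82))^(-1/3))/6) - sqrt(6)*y^3/9 - sqrt(2)*y^2/3 + 2*sqrt(3)*y^2/3 - 2*sqrt(6)*y/9 + 4*y/3


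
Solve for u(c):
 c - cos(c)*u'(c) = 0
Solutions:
 u(c) = C1 + Integral(c/cos(c), c)


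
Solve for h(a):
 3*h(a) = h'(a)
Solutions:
 h(a) = C1*exp(3*a)


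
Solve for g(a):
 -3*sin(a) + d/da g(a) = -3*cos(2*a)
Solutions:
 g(a) = C1 - 3*sin(2*a)/2 - 3*cos(a)


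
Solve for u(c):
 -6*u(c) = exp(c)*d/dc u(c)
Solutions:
 u(c) = C1*exp(6*exp(-c))


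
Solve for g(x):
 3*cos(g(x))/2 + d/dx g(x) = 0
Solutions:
 g(x) = pi - asin((C1 + exp(3*x))/(C1 - exp(3*x)))
 g(x) = asin((C1 + exp(3*x))/(C1 - exp(3*x)))


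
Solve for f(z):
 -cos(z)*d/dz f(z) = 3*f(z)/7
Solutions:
 f(z) = C1*(sin(z) - 1)^(3/14)/(sin(z) + 1)^(3/14)


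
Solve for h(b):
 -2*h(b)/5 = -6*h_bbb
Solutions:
 h(b) = C3*exp(15^(2/3)*b/15) + (C1*sin(3^(1/6)*5^(2/3)*b/10) + C2*cos(3^(1/6)*5^(2/3)*b/10))*exp(-15^(2/3)*b/30)


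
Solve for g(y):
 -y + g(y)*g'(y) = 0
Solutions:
 g(y) = -sqrt(C1 + y^2)
 g(y) = sqrt(C1 + y^2)


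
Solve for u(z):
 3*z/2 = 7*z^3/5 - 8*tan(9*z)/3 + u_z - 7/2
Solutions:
 u(z) = C1 - 7*z^4/20 + 3*z^2/4 + 7*z/2 - 8*log(cos(9*z))/27


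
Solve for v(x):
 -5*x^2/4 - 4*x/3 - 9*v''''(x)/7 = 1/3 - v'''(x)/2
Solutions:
 v(x) = C1 + C2*x + C3*x^2 + C4*exp(7*x/18) + x^5/24 + 163*x^4/252 + 2983*x^3/441


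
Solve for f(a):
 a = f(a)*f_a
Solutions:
 f(a) = -sqrt(C1 + a^2)
 f(a) = sqrt(C1 + a^2)


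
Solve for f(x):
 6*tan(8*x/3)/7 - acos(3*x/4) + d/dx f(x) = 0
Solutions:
 f(x) = C1 + x*acos(3*x/4) - sqrt(16 - 9*x^2)/3 + 9*log(cos(8*x/3))/28


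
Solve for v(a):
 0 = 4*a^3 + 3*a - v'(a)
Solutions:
 v(a) = C1 + a^4 + 3*a^2/2


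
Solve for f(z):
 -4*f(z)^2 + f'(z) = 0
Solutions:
 f(z) = -1/(C1 + 4*z)


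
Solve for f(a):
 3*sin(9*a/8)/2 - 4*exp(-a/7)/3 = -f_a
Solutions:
 f(a) = C1 + 4*cos(9*a/8)/3 - 28*exp(-a/7)/3


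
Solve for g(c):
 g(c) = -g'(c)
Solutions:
 g(c) = C1*exp(-c)


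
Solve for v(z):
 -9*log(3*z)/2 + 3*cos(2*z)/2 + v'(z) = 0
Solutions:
 v(z) = C1 + 9*z*log(z)/2 - 9*z/2 + 9*z*log(3)/2 - 3*sin(2*z)/4


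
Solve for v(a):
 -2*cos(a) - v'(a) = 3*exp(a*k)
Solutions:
 v(a) = C1 - 2*sin(a) - 3*exp(a*k)/k


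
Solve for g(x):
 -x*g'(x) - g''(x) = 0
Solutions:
 g(x) = C1 + C2*erf(sqrt(2)*x/2)


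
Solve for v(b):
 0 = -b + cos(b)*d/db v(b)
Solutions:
 v(b) = C1 + Integral(b/cos(b), b)


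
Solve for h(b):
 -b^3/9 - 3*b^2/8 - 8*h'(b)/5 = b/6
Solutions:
 h(b) = C1 - 5*b^4/288 - 5*b^3/64 - 5*b^2/96


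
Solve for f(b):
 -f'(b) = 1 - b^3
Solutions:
 f(b) = C1 + b^4/4 - b


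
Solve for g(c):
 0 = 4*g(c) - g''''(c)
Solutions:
 g(c) = C1*exp(-sqrt(2)*c) + C2*exp(sqrt(2)*c) + C3*sin(sqrt(2)*c) + C4*cos(sqrt(2)*c)


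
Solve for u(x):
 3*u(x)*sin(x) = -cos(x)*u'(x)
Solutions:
 u(x) = C1*cos(x)^3


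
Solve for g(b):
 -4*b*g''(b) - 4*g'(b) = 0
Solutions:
 g(b) = C1 + C2*log(b)


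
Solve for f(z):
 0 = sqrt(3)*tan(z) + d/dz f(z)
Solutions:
 f(z) = C1 + sqrt(3)*log(cos(z))


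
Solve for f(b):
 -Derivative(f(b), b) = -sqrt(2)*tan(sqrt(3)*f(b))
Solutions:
 f(b) = sqrt(3)*(pi - asin(C1*exp(sqrt(6)*b)))/3
 f(b) = sqrt(3)*asin(C1*exp(sqrt(6)*b))/3


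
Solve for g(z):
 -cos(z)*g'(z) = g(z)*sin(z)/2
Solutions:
 g(z) = C1*sqrt(cos(z))


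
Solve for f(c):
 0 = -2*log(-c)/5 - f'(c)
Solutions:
 f(c) = C1 - 2*c*log(-c)/5 + 2*c/5


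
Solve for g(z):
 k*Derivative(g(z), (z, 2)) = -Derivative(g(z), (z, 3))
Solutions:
 g(z) = C1 + C2*z + C3*exp(-k*z)


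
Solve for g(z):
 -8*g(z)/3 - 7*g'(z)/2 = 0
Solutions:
 g(z) = C1*exp(-16*z/21)


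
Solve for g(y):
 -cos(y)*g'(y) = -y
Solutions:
 g(y) = C1 + Integral(y/cos(y), y)


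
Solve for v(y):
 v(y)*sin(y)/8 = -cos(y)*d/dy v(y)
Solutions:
 v(y) = C1*cos(y)^(1/8)


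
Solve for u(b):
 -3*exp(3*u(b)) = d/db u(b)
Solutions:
 u(b) = log((-3^(2/3) - 3*3^(1/6)*I)*(1/(C1 + 3*b))^(1/3)/6)
 u(b) = log((-3^(2/3) + 3*3^(1/6)*I)*(1/(C1 + 3*b))^(1/3)/6)
 u(b) = log(1/(C1 + 9*b))/3


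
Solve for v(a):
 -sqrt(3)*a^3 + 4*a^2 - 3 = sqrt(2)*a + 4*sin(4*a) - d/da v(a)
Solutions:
 v(a) = C1 + sqrt(3)*a^4/4 - 4*a^3/3 + sqrt(2)*a^2/2 + 3*a - cos(4*a)


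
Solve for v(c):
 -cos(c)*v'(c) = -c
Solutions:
 v(c) = C1 + Integral(c/cos(c), c)


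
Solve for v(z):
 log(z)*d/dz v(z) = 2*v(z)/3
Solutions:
 v(z) = C1*exp(2*li(z)/3)


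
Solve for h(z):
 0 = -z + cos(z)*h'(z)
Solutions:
 h(z) = C1 + Integral(z/cos(z), z)


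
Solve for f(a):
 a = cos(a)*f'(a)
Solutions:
 f(a) = C1 + Integral(a/cos(a), a)


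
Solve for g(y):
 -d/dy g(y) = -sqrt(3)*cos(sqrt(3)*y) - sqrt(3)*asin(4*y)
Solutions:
 g(y) = C1 + sqrt(3)*(y*asin(4*y) + sqrt(1 - 16*y^2)/4) + sin(sqrt(3)*y)


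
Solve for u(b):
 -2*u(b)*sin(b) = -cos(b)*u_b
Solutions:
 u(b) = C1/cos(b)^2


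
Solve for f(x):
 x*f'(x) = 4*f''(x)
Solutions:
 f(x) = C1 + C2*erfi(sqrt(2)*x/4)


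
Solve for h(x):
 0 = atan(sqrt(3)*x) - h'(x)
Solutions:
 h(x) = C1 + x*atan(sqrt(3)*x) - sqrt(3)*log(3*x^2 + 1)/6


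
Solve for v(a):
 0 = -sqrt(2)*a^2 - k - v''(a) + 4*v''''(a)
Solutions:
 v(a) = C1 + C2*a + C3*exp(-a/2) + C4*exp(a/2) - sqrt(2)*a^4/12 + a^2*(-k/2 - 4*sqrt(2))


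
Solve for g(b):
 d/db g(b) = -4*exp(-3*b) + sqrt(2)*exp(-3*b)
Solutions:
 g(b) = C1 - sqrt(2)*exp(-3*b)/3 + 4*exp(-3*b)/3


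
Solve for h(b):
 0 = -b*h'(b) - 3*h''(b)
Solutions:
 h(b) = C1 + C2*erf(sqrt(6)*b/6)


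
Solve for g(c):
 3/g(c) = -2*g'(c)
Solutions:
 g(c) = -sqrt(C1 - 3*c)
 g(c) = sqrt(C1 - 3*c)


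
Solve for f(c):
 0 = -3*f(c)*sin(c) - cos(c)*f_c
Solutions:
 f(c) = C1*cos(c)^3


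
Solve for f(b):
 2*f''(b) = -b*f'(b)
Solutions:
 f(b) = C1 + C2*erf(b/2)


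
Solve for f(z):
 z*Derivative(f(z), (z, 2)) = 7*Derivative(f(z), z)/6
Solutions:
 f(z) = C1 + C2*z^(13/6)


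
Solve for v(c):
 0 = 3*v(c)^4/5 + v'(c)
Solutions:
 v(c) = 5^(1/3)*(1/(C1 + 9*c))^(1/3)
 v(c) = 5^(1/3)*(-3^(2/3) - 3*3^(1/6)*I)*(1/(C1 + 3*c))^(1/3)/6
 v(c) = 5^(1/3)*(-3^(2/3) + 3*3^(1/6)*I)*(1/(C1 + 3*c))^(1/3)/6


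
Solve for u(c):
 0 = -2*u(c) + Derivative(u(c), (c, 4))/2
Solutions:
 u(c) = C1*exp(-sqrt(2)*c) + C2*exp(sqrt(2)*c) + C3*sin(sqrt(2)*c) + C4*cos(sqrt(2)*c)


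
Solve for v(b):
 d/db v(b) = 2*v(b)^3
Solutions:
 v(b) = -sqrt(2)*sqrt(-1/(C1 + 2*b))/2
 v(b) = sqrt(2)*sqrt(-1/(C1 + 2*b))/2


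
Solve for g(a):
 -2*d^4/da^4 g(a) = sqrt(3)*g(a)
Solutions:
 g(a) = (C1*sin(2^(1/4)*3^(1/8)*a/2) + C2*cos(2^(1/4)*3^(1/8)*a/2))*exp(-2^(1/4)*3^(1/8)*a/2) + (C3*sin(2^(1/4)*3^(1/8)*a/2) + C4*cos(2^(1/4)*3^(1/8)*a/2))*exp(2^(1/4)*3^(1/8)*a/2)


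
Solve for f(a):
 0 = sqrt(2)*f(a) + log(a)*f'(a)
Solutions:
 f(a) = C1*exp(-sqrt(2)*li(a))


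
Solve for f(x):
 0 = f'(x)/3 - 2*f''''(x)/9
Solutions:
 f(x) = C1 + C4*exp(2^(2/3)*3^(1/3)*x/2) + (C2*sin(2^(2/3)*3^(5/6)*x/4) + C3*cos(2^(2/3)*3^(5/6)*x/4))*exp(-2^(2/3)*3^(1/3)*x/4)


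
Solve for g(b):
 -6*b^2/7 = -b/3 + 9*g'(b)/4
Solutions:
 g(b) = C1 - 8*b^3/63 + 2*b^2/27


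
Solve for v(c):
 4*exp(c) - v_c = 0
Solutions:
 v(c) = C1 + 4*exp(c)


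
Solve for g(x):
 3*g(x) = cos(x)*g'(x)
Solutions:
 g(x) = C1*(sin(x) + 1)^(3/2)/(sin(x) - 1)^(3/2)


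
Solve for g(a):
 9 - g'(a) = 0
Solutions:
 g(a) = C1 + 9*a


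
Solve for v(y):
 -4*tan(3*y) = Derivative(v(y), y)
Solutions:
 v(y) = C1 + 4*log(cos(3*y))/3


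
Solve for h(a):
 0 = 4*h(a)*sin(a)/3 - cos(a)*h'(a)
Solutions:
 h(a) = C1/cos(a)^(4/3)


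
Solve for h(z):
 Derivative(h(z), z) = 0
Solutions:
 h(z) = C1


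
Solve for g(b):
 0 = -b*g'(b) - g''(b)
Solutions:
 g(b) = C1 + C2*erf(sqrt(2)*b/2)


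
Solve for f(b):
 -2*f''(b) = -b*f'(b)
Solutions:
 f(b) = C1 + C2*erfi(b/2)


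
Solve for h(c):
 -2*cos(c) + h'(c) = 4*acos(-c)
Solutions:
 h(c) = C1 + 4*c*acos(-c) + 4*sqrt(1 - c^2) + 2*sin(c)


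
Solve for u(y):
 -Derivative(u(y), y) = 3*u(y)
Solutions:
 u(y) = C1*exp(-3*y)


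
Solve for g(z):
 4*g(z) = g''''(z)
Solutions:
 g(z) = C1*exp(-sqrt(2)*z) + C2*exp(sqrt(2)*z) + C3*sin(sqrt(2)*z) + C4*cos(sqrt(2)*z)


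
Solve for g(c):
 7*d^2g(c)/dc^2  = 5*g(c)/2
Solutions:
 g(c) = C1*exp(-sqrt(70)*c/14) + C2*exp(sqrt(70)*c/14)


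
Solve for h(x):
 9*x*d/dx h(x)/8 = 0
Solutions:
 h(x) = C1


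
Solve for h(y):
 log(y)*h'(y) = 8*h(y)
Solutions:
 h(y) = C1*exp(8*li(y))


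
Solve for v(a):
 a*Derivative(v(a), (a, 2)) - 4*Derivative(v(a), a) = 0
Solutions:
 v(a) = C1 + C2*a^5


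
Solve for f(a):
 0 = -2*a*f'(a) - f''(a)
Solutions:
 f(a) = C1 + C2*erf(a)


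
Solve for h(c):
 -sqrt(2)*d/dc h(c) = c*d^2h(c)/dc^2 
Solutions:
 h(c) = C1 + C2*c^(1 - sqrt(2))


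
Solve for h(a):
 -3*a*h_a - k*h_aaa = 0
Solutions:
 h(a) = C1 + Integral(C2*airyai(3^(1/3)*a*(-1/k)^(1/3)) + C3*airybi(3^(1/3)*a*(-1/k)^(1/3)), a)


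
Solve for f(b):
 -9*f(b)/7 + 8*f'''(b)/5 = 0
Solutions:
 f(b) = C3*exp(45^(1/3)*7^(2/3)*b/14) + (C1*sin(3*3^(1/6)*5^(1/3)*7^(2/3)*b/28) + C2*cos(3*3^(1/6)*5^(1/3)*7^(2/3)*b/28))*exp(-45^(1/3)*7^(2/3)*b/28)


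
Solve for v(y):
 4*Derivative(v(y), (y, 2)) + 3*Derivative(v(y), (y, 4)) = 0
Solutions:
 v(y) = C1 + C2*y + C3*sin(2*sqrt(3)*y/3) + C4*cos(2*sqrt(3)*y/3)


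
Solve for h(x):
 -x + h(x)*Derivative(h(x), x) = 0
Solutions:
 h(x) = -sqrt(C1 + x^2)
 h(x) = sqrt(C1 + x^2)


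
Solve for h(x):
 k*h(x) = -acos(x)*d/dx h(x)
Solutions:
 h(x) = C1*exp(-k*Integral(1/acos(x), x))


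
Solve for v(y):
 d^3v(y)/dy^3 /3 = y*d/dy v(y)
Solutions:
 v(y) = C1 + Integral(C2*airyai(3^(1/3)*y) + C3*airybi(3^(1/3)*y), y)


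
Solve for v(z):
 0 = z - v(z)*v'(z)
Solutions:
 v(z) = -sqrt(C1 + z^2)
 v(z) = sqrt(C1 + z^2)


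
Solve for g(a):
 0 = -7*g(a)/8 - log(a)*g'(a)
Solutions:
 g(a) = C1*exp(-7*li(a)/8)


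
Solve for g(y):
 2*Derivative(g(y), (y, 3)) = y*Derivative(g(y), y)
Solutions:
 g(y) = C1 + Integral(C2*airyai(2^(2/3)*y/2) + C3*airybi(2^(2/3)*y/2), y)


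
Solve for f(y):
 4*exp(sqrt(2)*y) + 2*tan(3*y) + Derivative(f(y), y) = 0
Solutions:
 f(y) = C1 - 2*sqrt(2)*exp(sqrt(2)*y) + 2*log(cos(3*y))/3


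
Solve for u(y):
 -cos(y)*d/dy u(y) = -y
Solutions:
 u(y) = C1 + Integral(y/cos(y), y)


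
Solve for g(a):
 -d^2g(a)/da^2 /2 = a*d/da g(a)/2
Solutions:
 g(a) = C1 + C2*erf(sqrt(2)*a/2)


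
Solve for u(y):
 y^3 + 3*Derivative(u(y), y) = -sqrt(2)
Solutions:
 u(y) = C1 - y^4/12 - sqrt(2)*y/3


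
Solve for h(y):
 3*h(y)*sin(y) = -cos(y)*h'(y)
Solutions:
 h(y) = C1*cos(y)^3


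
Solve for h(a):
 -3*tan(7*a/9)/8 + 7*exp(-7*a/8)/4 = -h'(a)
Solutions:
 h(a) = C1 + 27*log(tan(7*a/9)^2 + 1)/112 + 2*exp(-7*a/8)


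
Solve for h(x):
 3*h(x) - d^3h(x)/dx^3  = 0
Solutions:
 h(x) = C3*exp(3^(1/3)*x) + (C1*sin(3^(5/6)*x/2) + C2*cos(3^(5/6)*x/2))*exp(-3^(1/3)*x/2)


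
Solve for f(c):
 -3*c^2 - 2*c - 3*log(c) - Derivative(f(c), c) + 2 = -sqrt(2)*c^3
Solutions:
 f(c) = C1 + sqrt(2)*c^4/4 - c^3 - c^2 - 3*c*log(c) + 5*c


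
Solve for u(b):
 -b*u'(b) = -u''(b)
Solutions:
 u(b) = C1 + C2*erfi(sqrt(2)*b/2)


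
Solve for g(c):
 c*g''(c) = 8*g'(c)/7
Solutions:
 g(c) = C1 + C2*c^(15/7)


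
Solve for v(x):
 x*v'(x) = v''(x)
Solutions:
 v(x) = C1 + C2*erfi(sqrt(2)*x/2)


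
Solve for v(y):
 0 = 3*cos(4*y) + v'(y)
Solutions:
 v(y) = C1 - 3*sin(4*y)/4


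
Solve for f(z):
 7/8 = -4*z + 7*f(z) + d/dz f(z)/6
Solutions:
 f(z) = C1*exp(-42*z) + 4*z/7 + 131/1176


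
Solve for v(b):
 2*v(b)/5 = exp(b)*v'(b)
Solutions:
 v(b) = C1*exp(-2*exp(-b)/5)


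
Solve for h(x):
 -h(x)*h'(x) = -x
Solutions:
 h(x) = -sqrt(C1 + x^2)
 h(x) = sqrt(C1 + x^2)


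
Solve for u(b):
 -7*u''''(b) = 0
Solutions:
 u(b) = C1 + C2*b + C3*b^2 + C4*b^3


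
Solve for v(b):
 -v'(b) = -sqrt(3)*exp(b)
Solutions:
 v(b) = C1 + sqrt(3)*exp(b)


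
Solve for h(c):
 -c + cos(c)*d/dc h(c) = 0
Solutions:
 h(c) = C1 + Integral(c/cos(c), c)


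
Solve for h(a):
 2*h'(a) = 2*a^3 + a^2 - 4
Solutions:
 h(a) = C1 + a^4/4 + a^3/6 - 2*a


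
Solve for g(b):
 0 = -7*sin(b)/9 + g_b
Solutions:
 g(b) = C1 - 7*cos(b)/9


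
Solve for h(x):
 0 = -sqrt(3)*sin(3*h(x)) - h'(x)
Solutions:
 h(x) = -acos((-C1 - exp(6*sqrt(3)*x))/(C1 - exp(6*sqrt(3)*x)))/3 + 2*pi/3
 h(x) = acos((-C1 - exp(6*sqrt(3)*x))/(C1 - exp(6*sqrt(3)*x)))/3


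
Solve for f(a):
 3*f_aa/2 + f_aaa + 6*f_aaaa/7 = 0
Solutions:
 f(a) = C1 + C2*a + (C3*sin(sqrt(203)*a/12) + C4*cos(sqrt(203)*a/12))*exp(-7*a/12)


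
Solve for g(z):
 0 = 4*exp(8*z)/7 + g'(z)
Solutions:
 g(z) = C1 - exp(8*z)/14


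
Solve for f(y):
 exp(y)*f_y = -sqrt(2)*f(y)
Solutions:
 f(y) = C1*exp(sqrt(2)*exp(-y))


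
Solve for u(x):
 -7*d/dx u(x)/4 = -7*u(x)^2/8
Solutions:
 u(x) = -2/(C1 + x)


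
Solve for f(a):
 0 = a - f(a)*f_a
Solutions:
 f(a) = -sqrt(C1 + a^2)
 f(a) = sqrt(C1 + a^2)


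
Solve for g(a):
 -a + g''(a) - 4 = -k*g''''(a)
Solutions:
 g(a) = C1 + C2*a + C3*exp(-a*sqrt(-1/k)) + C4*exp(a*sqrt(-1/k)) + a^3/6 + 2*a^2


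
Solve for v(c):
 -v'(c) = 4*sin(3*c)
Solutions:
 v(c) = C1 + 4*cos(3*c)/3


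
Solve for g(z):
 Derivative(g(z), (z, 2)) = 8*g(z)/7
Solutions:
 g(z) = C1*exp(-2*sqrt(14)*z/7) + C2*exp(2*sqrt(14)*z/7)


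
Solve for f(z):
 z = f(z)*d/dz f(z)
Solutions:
 f(z) = -sqrt(C1 + z^2)
 f(z) = sqrt(C1 + z^2)


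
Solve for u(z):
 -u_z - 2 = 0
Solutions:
 u(z) = C1 - 2*z


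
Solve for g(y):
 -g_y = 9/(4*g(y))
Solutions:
 g(y) = -sqrt(C1 - 18*y)/2
 g(y) = sqrt(C1 - 18*y)/2


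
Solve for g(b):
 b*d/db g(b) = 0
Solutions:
 g(b) = C1


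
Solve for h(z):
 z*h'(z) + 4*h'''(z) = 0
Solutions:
 h(z) = C1 + Integral(C2*airyai(-2^(1/3)*z/2) + C3*airybi(-2^(1/3)*z/2), z)


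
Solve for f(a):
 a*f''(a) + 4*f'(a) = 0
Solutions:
 f(a) = C1 + C2/a^3


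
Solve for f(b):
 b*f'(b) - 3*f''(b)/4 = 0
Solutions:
 f(b) = C1 + C2*erfi(sqrt(6)*b/3)


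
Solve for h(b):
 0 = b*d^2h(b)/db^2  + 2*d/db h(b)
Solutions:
 h(b) = C1 + C2/b


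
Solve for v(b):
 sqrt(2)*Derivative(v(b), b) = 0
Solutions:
 v(b) = C1


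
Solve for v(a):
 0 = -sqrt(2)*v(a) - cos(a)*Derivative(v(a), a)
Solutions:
 v(a) = C1*(sin(a) - 1)^(sqrt(2)/2)/(sin(a) + 1)^(sqrt(2)/2)


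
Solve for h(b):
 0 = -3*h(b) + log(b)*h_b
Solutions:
 h(b) = C1*exp(3*li(b))


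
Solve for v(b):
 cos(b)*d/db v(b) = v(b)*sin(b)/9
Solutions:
 v(b) = C1/cos(b)^(1/9)


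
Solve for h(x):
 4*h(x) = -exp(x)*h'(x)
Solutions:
 h(x) = C1*exp(4*exp(-x))


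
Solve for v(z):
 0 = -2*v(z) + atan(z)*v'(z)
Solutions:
 v(z) = C1*exp(2*Integral(1/atan(z), z))


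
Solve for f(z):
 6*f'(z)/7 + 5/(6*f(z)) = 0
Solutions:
 f(z) = -sqrt(C1 - 70*z)/6
 f(z) = sqrt(C1 - 70*z)/6


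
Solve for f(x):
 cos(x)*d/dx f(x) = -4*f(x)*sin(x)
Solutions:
 f(x) = C1*cos(x)^4


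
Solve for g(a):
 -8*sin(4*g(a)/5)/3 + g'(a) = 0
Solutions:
 -8*a/3 + 5*log(cos(4*g(a)/5) - 1)/8 - 5*log(cos(4*g(a)/5) + 1)/8 = C1


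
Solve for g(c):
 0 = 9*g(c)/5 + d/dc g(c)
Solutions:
 g(c) = C1*exp(-9*c/5)


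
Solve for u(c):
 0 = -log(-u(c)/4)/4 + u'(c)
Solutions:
 -4*Integral(1/(log(-_y) - 2*log(2)), (_y, u(c))) = C1 - c


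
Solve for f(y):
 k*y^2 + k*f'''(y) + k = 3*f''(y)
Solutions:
 f(y) = C1 + C2*y + C3*exp(3*y/k) + k^2*y^3/27 + k*y^4/36 + k*y^2*(2*k^2 + 9)/54


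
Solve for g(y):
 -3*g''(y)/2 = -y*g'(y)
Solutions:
 g(y) = C1 + C2*erfi(sqrt(3)*y/3)


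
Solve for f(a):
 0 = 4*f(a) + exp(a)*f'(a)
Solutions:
 f(a) = C1*exp(4*exp(-a))


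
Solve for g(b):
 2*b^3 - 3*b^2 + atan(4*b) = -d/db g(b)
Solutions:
 g(b) = C1 - b^4/2 + b^3 - b*atan(4*b) + log(16*b^2 + 1)/8


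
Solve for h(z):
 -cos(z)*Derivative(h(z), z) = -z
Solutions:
 h(z) = C1 + Integral(z/cos(z), z)


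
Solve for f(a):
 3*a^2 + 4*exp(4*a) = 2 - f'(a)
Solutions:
 f(a) = C1 - a^3 + 2*a - exp(4*a)


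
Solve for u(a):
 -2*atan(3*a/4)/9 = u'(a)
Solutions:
 u(a) = C1 - 2*a*atan(3*a/4)/9 + 4*log(9*a^2 + 16)/27


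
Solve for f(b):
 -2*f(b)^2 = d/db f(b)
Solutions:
 f(b) = 1/(C1 + 2*b)


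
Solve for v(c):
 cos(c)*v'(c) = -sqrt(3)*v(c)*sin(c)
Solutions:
 v(c) = C1*cos(c)^(sqrt(3))


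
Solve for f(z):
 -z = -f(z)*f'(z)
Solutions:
 f(z) = -sqrt(C1 + z^2)
 f(z) = sqrt(C1 + z^2)


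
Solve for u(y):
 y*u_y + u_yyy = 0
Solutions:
 u(y) = C1 + Integral(C2*airyai(-y) + C3*airybi(-y), y)


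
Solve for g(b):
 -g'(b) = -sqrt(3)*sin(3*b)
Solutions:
 g(b) = C1 - sqrt(3)*cos(3*b)/3


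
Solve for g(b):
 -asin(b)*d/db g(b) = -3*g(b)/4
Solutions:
 g(b) = C1*exp(3*Integral(1/asin(b), b)/4)


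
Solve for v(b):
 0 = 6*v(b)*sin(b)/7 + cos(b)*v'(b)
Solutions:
 v(b) = C1*cos(b)^(6/7)


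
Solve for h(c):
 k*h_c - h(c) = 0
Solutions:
 h(c) = C1*exp(c/k)


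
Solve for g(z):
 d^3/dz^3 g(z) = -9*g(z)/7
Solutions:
 g(z) = C3*exp(-21^(2/3)*z/7) + (C1*sin(3*3^(1/6)*7^(2/3)*z/14) + C2*cos(3*3^(1/6)*7^(2/3)*z/14))*exp(21^(2/3)*z/14)


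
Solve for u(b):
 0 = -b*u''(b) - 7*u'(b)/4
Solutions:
 u(b) = C1 + C2/b^(3/4)


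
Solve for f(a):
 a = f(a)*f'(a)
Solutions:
 f(a) = -sqrt(C1 + a^2)
 f(a) = sqrt(C1 + a^2)


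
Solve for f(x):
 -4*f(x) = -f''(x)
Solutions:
 f(x) = C1*exp(-2*x) + C2*exp(2*x)


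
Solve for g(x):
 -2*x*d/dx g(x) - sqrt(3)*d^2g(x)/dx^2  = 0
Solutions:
 g(x) = C1 + C2*erf(3^(3/4)*x/3)


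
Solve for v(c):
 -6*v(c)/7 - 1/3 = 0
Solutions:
 v(c) = -7/18


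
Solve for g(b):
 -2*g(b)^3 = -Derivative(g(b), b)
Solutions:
 g(b) = -sqrt(2)*sqrt(-1/(C1 + 2*b))/2
 g(b) = sqrt(2)*sqrt(-1/(C1 + 2*b))/2


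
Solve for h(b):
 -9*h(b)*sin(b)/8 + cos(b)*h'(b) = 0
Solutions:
 h(b) = C1/cos(b)^(9/8)


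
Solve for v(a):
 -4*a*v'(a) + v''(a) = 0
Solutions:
 v(a) = C1 + C2*erfi(sqrt(2)*a)


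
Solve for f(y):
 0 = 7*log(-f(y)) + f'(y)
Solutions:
 -li(-f(y)) = C1 - 7*y


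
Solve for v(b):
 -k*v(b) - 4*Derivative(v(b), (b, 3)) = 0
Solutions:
 v(b) = C1*exp(2^(1/3)*b*(-k)^(1/3)/2) + C2*exp(2^(1/3)*b*(-k)^(1/3)*(-1 + sqrt(3)*I)/4) + C3*exp(-2^(1/3)*b*(-k)^(1/3)*(1 + sqrt(3)*I)/4)


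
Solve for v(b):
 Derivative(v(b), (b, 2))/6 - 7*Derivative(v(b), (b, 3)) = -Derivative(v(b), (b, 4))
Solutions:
 v(b) = C1 + C2*b + C3*exp(b*(21 - sqrt(435))/6) + C4*exp(b*(sqrt(435) + 21)/6)


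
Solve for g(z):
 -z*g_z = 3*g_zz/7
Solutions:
 g(z) = C1 + C2*erf(sqrt(42)*z/6)


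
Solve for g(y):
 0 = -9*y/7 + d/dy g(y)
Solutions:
 g(y) = C1 + 9*y^2/14


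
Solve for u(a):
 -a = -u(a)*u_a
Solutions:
 u(a) = -sqrt(C1 + a^2)
 u(a) = sqrt(C1 + a^2)


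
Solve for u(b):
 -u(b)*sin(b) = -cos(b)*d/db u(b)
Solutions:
 u(b) = C1/cos(b)


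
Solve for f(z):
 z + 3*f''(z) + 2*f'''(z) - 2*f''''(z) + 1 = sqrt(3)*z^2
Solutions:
 f(z) = C1 + C2*z + C3*exp(z*(1 - sqrt(7))/2) + C4*exp(z*(1 + sqrt(7))/2) + sqrt(3)*z^4/36 + z^3*(-4*sqrt(3) - 3)/54 + z^2*(-3 + 20*sqrt(3))/54


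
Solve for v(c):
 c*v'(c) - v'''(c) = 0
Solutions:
 v(c) = C1 + Integral(C2*airyai(c) + C3*airybi(c), c)


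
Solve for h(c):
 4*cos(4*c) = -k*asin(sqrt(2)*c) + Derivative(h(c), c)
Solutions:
 h(c) = C1 + k*(c*asin(sqrt(2)*c) + sqrt(2)*sqrt(1 - 2*c^2)/2) + sin(4*c)


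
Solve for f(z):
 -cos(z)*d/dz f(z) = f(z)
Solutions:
 f(z) = C1*sqrt(sin(z) - 1)/sqrt(sin(z) + 1)


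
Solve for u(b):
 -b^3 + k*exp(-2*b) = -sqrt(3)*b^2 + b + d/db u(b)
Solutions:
 u(b) = C1 - b^4/4 + sqrt(3)*b^3/3 - b^2/2 - k*exp(-2*b)/2


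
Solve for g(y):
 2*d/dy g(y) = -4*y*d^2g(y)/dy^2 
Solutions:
 g(y) = C1 + C2*sqrt(y)


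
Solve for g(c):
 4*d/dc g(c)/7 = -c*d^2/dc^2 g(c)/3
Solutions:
 g(c) = C1 + C2/c^(5/7)


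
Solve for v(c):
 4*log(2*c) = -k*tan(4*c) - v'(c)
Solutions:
 v(c) = C1 - 4*c*log(c) - 4*c*log(2) + 4*c + k*log(cos(4*c))/4


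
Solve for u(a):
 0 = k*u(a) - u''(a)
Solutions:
 u(a) = C1*exp(-a*sqrt(k)) + C2*exp(a*sqrt(k))
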